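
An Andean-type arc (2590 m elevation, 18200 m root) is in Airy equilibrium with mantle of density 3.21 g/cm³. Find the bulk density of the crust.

ρ_c h = (ρ_m − ρ_c) r → ρ_c (h + r) = ρ_m r → ρ_c = ρ_m r / (h + r).
ρ_c = 3.21 × 18200 m / (2590 m + 18200 m) = 2.81 g/cm³.

2.81 g/cm³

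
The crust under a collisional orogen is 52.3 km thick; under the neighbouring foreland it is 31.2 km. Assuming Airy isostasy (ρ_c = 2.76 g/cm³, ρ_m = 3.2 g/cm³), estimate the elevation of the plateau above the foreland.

2.9 km

Excess crust Δ = 52.3 km − 31.2 km = 21.1 km, split between elevation h and root r with h + r = Δ.
Airy balance ρ_c h = (ρ_m − ρ_c) r gives r = h ρ_c/(ρ_m − ρ_c), so h (1 + ρ_c/(ρ_m − ρ_c)) = Δ, i.e. h = Δ (ρ_m − ρ_c)/ρ_m.
h = 21.1 km × 0.44/3.2 = 2.9 km.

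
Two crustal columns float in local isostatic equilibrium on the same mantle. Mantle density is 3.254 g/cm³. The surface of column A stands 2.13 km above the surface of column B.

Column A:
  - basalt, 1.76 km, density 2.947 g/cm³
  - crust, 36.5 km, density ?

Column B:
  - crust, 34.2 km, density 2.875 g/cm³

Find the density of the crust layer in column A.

2.72 g/cm³

Take the compensation level at the base of the deeper column (depth z_c below the surface of column A) and equate Σ ρ_i t_i down to z_c; mantle fills any gap and the z_c terms cancel.
Column A: 1.76×2.947 + 36.5×ρ + (z_c − 38.26)×3.254
Column B: 2.13×0 + 34.2×2.875 + (z_c − 2.13 − 34.2)×3.254
The z_c×3.254 term appears on both sides and cancels. Collect the known terms of each column as K = Σ(ρt)_known − 3.254 × (depth of known layers): K_A = 5.18672 − 3.254×38.26 = −119.31132; K_B = 98.325 − 3.254×(2.13 + 34.2) = −19.89282.
Balance: K_A + 36.5×ρ = K_B, so ρ = (K_B − K_A)/36.5 = 99.4185/36.5 = 2.72 g/cm³.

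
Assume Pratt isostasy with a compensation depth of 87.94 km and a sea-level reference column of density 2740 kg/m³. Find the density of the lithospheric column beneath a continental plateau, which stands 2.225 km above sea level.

2670 kg/m³

Pratt balance: ρ_ref D = ρ (D + h).
ρ = ρ_ref D/(D + h) = 2740 × 87.94 km/(87.94 km + 2.225 km) = 2670 kg/m³.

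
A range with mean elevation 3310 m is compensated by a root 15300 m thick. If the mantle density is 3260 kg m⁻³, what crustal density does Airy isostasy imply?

2680 kg m⁻³

ρ_c h = (ρ_m − ρ_c) r → ρ_c (h + r) = ρ_m r → ρ_c = ρ_m r / (h + r).
ρ_c = 3260 × 15300 m / (3310 m + 15300 m) = 2680 kg m⁻³.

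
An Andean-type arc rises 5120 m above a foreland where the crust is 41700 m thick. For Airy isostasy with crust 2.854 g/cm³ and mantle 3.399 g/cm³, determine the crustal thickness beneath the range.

Root depth r = h ρ_c / (ρ_m − ρ_c) = 5120 m × 2.854 / 0.545 = 26810 m.
Total thickness = T + h + r = 41700 m + 5120 m + 26810 m = 73600 m.

73600 m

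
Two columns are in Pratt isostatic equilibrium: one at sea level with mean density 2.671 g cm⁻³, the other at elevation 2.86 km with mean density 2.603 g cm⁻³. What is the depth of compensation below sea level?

109 km

ρ_ref D = ρ (D + h) → D (ρ_ref − ρ) = ρ h.
D = ρ h/(ρ_ref − ρ) = 2.603 × 2.86 km/(2.671 − 2.603) = 109 km.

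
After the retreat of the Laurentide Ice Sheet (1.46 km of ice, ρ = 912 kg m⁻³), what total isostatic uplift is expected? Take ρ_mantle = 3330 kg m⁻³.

0.4 km

Removing the load lets mantle flow back in; uplift u satisfies ρ_ice t = ρ_m u.
u = t ρ_ice/ρ_m = 1.46 km × 912/3330 = 0.4 km.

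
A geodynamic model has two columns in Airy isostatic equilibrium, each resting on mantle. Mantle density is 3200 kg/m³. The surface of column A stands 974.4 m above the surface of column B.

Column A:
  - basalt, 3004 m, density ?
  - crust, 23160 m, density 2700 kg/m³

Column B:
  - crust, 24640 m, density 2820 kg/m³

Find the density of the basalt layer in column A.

2900 kg/m³

Take the compensation level at the base of the deeper column (depth z_c below the surface of column A) and equate Σ ρ_i t_i down to z_c; mantle fills any gap and the z_c terms cancel.
Column A: 3004×ρ + 23160×2700 + (z_c − 26164)×3200
Column B: 974.4×0 + 24640×2820 + (z_c − 974.4 − 24640)×3200
The z_c×3200 term appears on both sides and cancels. Collect the known terms of each column as K = Σ(ρt)_known − 3200 × (depth of known layers): K_A = 62532000 − 3200×26164 = −21192800; K_B = 69484800 − 3200×(974.4 + 24640) = −12481280.
Balance: K_A + 3004×ρ = K_B, so ρ = (K_B − K_A)/3004 = 8711520/3004 = 2900 kg/m³.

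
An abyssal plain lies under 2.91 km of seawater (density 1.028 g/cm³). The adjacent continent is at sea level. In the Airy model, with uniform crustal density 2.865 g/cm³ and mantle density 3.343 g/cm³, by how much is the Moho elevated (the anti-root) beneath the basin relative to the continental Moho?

Equating mass per unit area of the two columns: replacing crust with seawater at the top is compensated by replacing crust with mantle at the base: d (ρ_c − ρ_w) = a (ρ_m − ρ_c).
a = d (ρ_c − ρ_w)/(ρ_m − ρ_c) = 2.91 km × 1.837/0.478 = 11.2 km.

11.2 km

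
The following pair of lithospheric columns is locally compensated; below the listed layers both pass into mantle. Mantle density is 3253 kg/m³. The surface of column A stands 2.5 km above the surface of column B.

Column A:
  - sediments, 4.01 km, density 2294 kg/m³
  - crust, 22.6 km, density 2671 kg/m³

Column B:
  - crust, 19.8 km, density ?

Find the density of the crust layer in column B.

2810 kg/m³

Take the compensation level at the base of the deeper column (depth z_c below the surface of column A) and equate Σ ρ_i t_i down to z_c; mantle fills any gap and the z_c terms cancel.
Column A: 4.01×2294 + 22.6×2671 + (z_c − 26.61)×3253
Column B: 2.5×0 + 19.8×ρ + (z_c − 2.5 − 19.8)×3253
The z_c×3253 term appears on both sides and cancels. Collect the known terms of each column as K = Σ(ρt)_known − 3253 × (depth of known layers): K_A = 69563.54 − 3253×26.61 = −16998.79; K_B = 0 − 3253×(2.5 + 19.8) = −72541.9.
Balance: K_A = K_B + 19.8×ρ, so ρ = (K_A − K_B)/19.8 = 55543.1/19.8 = 2810 kg/m³.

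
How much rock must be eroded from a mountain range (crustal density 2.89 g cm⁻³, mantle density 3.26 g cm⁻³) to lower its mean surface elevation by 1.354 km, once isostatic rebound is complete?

11.9 km

Net drop Δ = e − u = e − e ρ_c/ρ_m = e (ρ_m − ρ_c)/ρ_m.
e = Δ ρ_m/(ρ_m − ρ_c) = 1.354 km × 3.26/0.37 = 11.9 km.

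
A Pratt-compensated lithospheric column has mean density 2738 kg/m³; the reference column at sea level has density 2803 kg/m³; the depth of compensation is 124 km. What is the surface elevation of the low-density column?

2.94 km

ρ_ref D = ρ (D + h) → h = D (ρ_ref − ρ)/ρ.
h = 124 km × (2803 − 2738)/2738 = 2.94 km.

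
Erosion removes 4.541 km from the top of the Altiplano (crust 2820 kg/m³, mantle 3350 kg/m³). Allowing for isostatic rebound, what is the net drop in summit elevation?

0.718 km

Rebound u = e ρ_c/ρ_m = 4.541 km × 2820/3350 = 3.823 km.
Net surface drop = e − u = 4.541 km − 3.823 km = e (ρ_m − ρ_c)/ρ_m = 0.718 km.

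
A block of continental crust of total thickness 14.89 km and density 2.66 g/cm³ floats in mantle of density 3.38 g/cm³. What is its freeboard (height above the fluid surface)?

3.17 km

Floating equilibrium: submerged depth d = t ρ_obj/ρ_fluid = 14.89 km × 2.66/3.38 = 11.72 km.
Freeboard = t − d = 14.89 km − 11.72 km = 3.17 km.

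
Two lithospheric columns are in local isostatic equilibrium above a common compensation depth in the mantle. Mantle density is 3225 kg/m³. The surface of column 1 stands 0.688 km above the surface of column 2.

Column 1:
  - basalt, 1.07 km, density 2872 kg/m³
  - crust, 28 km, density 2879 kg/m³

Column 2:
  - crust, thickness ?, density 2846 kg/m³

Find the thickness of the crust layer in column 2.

Take the compensation level at the base of the deeper column (depth z_c below the surface of column 1) and equate Σ ρ_i t_i down to z_c; mantle fills any gap and the z_c terms cancel.
Column 1: 1.07×2872 + 28×2879 + (z_c − 29.07)×3225
Column 2: 0.688×0 + x×2846 + (z_c − 0.688 − 0 − x)×3225
The z_c×3225 term appears on both sides and cancels. Collect the known terms of each column as K = Σ(ρt)_known − 3225 × (depth of known layers): K_1 = 83685.04 − 3225×29.07 = −10065.71; K_2 = 0 − 3225×(0.688 + 0) = −2218.8.
Balance: K_1 = K_2 − x×(3225 − 2846), so x = (K_2 − K_1)/(3225 − 2846) = 7846.91/379 = 20.7 km.

20.7 km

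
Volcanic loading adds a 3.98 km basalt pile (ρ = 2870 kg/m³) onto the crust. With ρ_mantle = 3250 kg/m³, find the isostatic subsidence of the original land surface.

Subaerial loading: s = t ρ_load / ρ_m.
s = 3.98 km × 2870/3250 = 3.51 km.

3.51 km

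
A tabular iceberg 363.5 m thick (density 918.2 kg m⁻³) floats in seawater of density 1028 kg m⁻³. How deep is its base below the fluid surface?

Draft d = t ρ_obj/ρ_fluid = 363.5 m × 918.2/1028 = 325 m.

325 m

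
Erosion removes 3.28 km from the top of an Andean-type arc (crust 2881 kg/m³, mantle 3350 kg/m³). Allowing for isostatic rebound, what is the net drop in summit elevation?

0.459 km

Rebound u = e ρ_c/ρ_m = 3.28 km × 2881/3350 = 2.821 km.
Net surface drop = e − u = 3.28 km − 2.821 km = e (ρ_m − ρ_c)/ρ_m = 0.459 km.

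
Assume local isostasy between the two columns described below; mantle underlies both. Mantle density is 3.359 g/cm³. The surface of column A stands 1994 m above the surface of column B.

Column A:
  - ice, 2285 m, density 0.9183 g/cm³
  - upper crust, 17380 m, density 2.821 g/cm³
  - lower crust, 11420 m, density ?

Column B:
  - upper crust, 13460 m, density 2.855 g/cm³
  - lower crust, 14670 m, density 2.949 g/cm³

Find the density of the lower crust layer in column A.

2.96 g/cm³

Take the compensation level at the base of the deeper column (depth z_c below the surface of column A) and equate Σ ρ_i t_i down to z_c; mantle fills any gap and the z_c terms cancel.
Column A: 2285×0.9183 + 17380×2.821 + 11420×ρ + (z_c − 31085)×3.359
Column B: 1994×0 + 13460×2.855 + 14670×2.949 + (z_c − 1994 − 28130)×3.359
The z_c×3.359 term appears on both sides and cancels. Collect the known terms of each column as K = Σ(ρt)_known − 3.359 × (depth of known layers): K_A = 51127.2955 − 3.359×31085 = −53287.2195; K_B = 81690.13 − 3.359×(1994 + 28130) = −19496.386.
Balance: K_A + 11420×ρ = K_B, so ρ = (K_B − K_A)/11420 = 33790.8/11420 = 2.96 g/cm³.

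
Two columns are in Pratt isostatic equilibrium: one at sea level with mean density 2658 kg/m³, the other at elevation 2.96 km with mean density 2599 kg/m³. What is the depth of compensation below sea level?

ρ_ref D = ρ (D + h) → D (ρ_ref − ρ) = ρ h.
D = ρ h/(ρ_ref − ρ) = 2599 × 2.96 km/(2658 − 2599) = 130 km.

130 km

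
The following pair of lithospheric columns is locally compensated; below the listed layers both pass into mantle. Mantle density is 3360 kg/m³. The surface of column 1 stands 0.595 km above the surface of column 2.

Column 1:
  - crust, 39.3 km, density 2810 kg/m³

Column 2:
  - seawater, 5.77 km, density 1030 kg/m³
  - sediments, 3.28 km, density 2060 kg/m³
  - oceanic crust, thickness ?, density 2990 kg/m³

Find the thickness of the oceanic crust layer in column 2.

Take the compensation level at the base of the deeper column (depth z_c below the surface of column 1) and equate Σ ρ_i t_i down to z_c; mantle fills any gap and the z_c terms cancel.
Column 1: 39.3×2810 + (z_c − 39.3)×3360
Column 2: 0.595×0 + 5.77×1030 + 3.28×2060 + x×2990 + (z_c − 0.595 − 9.05 − x)×3360
The z_c×3360 term appears on both sides and cancels. Collect the known terms of each column as K = Σ(ρt)_known − 3360 × (depth of known layers): K_1 = 110433 − 3360×39.3 = −21615; K_2 = 12699.9 − 3360×(0.595 + 9.05) = −19707.3.
Balance: K_1 = K_2 − x×(3360 − 2990), so x = (K_2 − K_1)/(3360 − 2990) = 1907.7/370 = 5.16 km.

5.16 km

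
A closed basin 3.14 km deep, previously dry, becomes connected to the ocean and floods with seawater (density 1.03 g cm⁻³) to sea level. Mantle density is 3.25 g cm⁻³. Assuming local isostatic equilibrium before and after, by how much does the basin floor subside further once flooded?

1.46 km

After flooding the water column is d + s deep. Its weight must equal the weight of mantle displaced by the extra subsidence s: (d + s) ρ_w = s ρ_m.
s = d ρ_w / (ρ_m − ρ_w) = 3.14 km × 1.03/(3.25 − 1.03) = 1.46 km.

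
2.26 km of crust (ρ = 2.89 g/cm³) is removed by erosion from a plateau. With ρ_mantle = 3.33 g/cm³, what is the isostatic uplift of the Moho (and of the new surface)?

Unloading: uplift u = e ρ_c/ρ_m = 2.26 km × 2.89/3.33 = 1.96 km.

1.96 km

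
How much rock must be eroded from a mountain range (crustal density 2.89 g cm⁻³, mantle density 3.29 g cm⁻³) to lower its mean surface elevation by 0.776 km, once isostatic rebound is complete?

6.38 km

Net drop Δ = e − u = e − e ρ_c/ρ_m = e (ρ_m − ρ_c)/ρ_m.
e = Δ ρ_m/(ρ_m − ρ_c) = 0.776 km × 3.29/0.4 = 6.38 km.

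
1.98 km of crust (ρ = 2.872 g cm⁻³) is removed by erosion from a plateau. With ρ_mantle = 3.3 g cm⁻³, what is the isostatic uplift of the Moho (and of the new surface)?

1.72 km

Unloading: uplift u = e ρ_c/ρ_m = 1.98 km × 2.872/3.3 = 1.72 km.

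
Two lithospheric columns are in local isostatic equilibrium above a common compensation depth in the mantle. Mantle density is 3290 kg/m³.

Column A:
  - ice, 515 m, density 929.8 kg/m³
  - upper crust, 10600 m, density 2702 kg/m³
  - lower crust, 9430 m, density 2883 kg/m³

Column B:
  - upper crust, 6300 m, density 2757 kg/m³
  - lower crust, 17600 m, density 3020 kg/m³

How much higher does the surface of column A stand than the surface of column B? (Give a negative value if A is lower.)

965 m

For any compensation level in the mantle, the mantle terms cancel and isostasy reduces to e = (Σt_A − Σt_B) − (Σ(ρt)_A − Σ(ρt)_B) / ρ_m.
Σt_A = 20545 m; Σt_B = 23900 m; Σ(ρt)_A = 56306737; Σ(ρt)_B = 70521100 (in m·kg/m³).
e = (20545 − 23900) − (56306737 − 70521100) / 3290 = 965 m.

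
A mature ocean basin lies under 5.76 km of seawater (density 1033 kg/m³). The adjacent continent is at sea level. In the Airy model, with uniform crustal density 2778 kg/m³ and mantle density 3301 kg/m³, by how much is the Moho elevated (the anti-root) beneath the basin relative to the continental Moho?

Isostatic balance requires: replacing crust with seawater at the top is compensated by replacing crust with mantle at the base: d (ρ_c − ρ_w) = a (ρ_m − ρ_c).
a = d (ρ_c − ρ_w)/(ρ_m − ρ_c) = 5.76 km × 1745/523 = 19.2 km.

19.2 km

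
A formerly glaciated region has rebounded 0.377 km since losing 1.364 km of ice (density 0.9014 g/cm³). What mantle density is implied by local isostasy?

ρ_m = ρ_ice t / u = 0.9014 × 1.364 km/0.377 km = 3.26 g/cm³.

3.26 g/cm³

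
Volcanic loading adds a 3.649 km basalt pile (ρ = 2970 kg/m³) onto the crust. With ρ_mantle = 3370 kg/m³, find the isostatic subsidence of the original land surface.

Subaerial loading: s = t ρ_load / ρ_m.
s = 3.649 km × 2970/3370 = 3.22 km.

3.22 km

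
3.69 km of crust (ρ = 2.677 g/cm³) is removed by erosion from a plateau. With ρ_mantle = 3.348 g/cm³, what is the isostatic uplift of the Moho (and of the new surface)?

Unloading: uplift u = e ρ_c/ρ_m = 3.69 km × 2.677/3.348 = 2.95 km.

2.95 km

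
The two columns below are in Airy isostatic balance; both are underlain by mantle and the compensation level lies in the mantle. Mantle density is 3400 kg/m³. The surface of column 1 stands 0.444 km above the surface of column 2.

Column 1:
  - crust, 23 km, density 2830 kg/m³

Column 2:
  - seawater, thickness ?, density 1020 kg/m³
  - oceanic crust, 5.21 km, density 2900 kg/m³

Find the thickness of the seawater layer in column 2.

3.78 km

Take the compensation level at the base of the deeper column (depth z_c below the surface of column 1) and equate Σ ρ_i t_i down to z_c; mantle fills any gap and the z_c terms cancel.
Column 1: 23×2830 + (z_c − 23)×3400
Column 2: 0.444×0 + x×1020 + 5.21×2900 + (z_c − 0.444 − 5.21 − x)×3400
The z_c×3400 term appears on both sides and cancels. Collect the known terms of each column as K = Σ(ρt)_known − 3400 × (depth of known layers): K_1 = 65090 − 3400×23 = −13110; K_2 = 15109 − 3400×(0.444 + 5.21) = −4114.6.
Balance: K_1 = K_2 − x×(3400 − 1020), so x = (K_2 − K_1)/(3400 − 1020) = 8995.4/2380 = 3.78 km.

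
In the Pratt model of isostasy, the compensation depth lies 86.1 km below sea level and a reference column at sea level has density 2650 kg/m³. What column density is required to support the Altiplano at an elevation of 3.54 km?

2550 kg/m³

Pratt balance: ρ_ref D = ρ (D + h).
ρ = ρ_ref D/(D + h) = 2650 × 86.1 km/(86.1 km + 3.54 km) = 2550 kg/m³.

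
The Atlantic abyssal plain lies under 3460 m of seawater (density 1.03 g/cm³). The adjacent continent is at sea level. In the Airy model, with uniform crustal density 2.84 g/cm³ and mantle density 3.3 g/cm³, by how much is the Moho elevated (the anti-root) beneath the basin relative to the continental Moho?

13600 m

By Archimedes' principle applied to the lithosphere: replacing crust with seawater at the top is compensated by replacing crust with mantle at the base: d (ρ_c − ρ_w) = a (ρ_m − ρ_c).
a = d (ρ_c − ρ_w)/(ρ_m − ρ_c) = 3460 m × 1.81/0.46 = 13600 m.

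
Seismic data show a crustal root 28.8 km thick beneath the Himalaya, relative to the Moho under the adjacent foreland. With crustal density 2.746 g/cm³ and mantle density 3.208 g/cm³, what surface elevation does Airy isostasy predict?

4.85 km

By Archimedes' principle applied to the lithosphere: ρ_c h = (ρ_m − ρ_c) r.
h = r (ρ_m − ρ_c) / ρ_c = 28.8 km × (3.208 − 2.746) / 2.746 = 4.85 km.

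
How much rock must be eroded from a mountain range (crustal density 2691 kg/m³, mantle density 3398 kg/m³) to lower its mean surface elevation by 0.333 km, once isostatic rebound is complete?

1.6 km

Net drop Δ = e − u = e − e ρ_c/ρ_m = e (ρ_m − ρ_c)/ρ_m.
e = Δ ρ_m/(ρ_m − ρ_c) = 0.333 km × 3398/707 = 1.6 km.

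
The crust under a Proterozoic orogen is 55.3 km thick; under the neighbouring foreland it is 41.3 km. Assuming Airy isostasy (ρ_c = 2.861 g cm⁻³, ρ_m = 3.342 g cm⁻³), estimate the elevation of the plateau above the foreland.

2.01 km

Excess crust Δ = 55.3 km − 41.3 km = 14 km, split between elevation h and root r with h + r = Δ.
Airy balance ρ_c h = (ρ_m − ρ_c) r gives r = h ρ_c/(ρ_m − ρ_c), so h (1 + ρ_c/(ρ_m − ρ_c)) = Δ, i.e. h = Δ (ρ_m − ρ_c)/ρ_m.
h = 14 km × 0.481/3.342 = 2.01 km.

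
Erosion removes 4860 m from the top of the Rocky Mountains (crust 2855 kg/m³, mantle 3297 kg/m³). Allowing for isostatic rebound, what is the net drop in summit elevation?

652 m

Rebound u = e ρ_c/ρ_m = 4860 m × 2855/3297 = 4208 m.
Net surface drop = e − u = 4860 m − 4208 m = e (ρ_m − ρ_c)/ρ_m = 652 m.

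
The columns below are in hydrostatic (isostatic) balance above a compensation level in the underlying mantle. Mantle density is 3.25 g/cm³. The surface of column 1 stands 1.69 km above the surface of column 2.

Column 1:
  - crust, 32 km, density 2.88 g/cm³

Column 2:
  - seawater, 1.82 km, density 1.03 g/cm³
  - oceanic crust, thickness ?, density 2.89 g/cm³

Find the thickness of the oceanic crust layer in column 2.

Take the compensation level at the base of the deeper column (depth z_c below the surface of column 1) and equate Σ ρ_i t_i down to z_c; mantle fills any gap and the z_c terms cancel.
Column 1: 32×2.88 + (z_c − 32)×3.25
Column 2: 1.69×0 + 1.82×1.03 + x×2.89 + (z_c − 1.69 − 1.82 − x)×3.25
The z_c×3.25 term appears on both sides and cancels. Collect the known terms of each column as K = Σ(ρt)_known − 3.25 × (depth of known layers): K_1 = 92.16 − 3.25×32 = −11.84; K_2 = 1.8746 − 3.25×(1.69 + 1.82) = −9.5329.
Balance: K_1 = K_2 − x×(3.25 − 2.89), so x = (K_2 − K_1)/(3.25 − 2.89) = 2.3071/0.36 = 6.41 km.

6.41 km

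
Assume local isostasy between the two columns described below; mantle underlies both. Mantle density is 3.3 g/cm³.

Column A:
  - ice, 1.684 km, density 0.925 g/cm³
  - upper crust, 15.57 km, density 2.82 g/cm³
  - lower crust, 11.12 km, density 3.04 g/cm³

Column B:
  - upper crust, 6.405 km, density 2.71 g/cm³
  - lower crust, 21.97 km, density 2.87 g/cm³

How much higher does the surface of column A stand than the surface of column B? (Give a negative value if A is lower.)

For any compensation level in the mantle, the mantle terms cancel and isostasy reduces to e = (Σt_A − Σt_B) − (Σ(ρt)_A − Σ(ρt)_B) / ρ_m.
Σt_A = 28.374 km; Σt_B = 28.375 km; Σ(ρt)_A = 79.2699; Σ(ρt)_B = 80.41145 (in km·g/cm³).
e = (28.374 − 28.375) − (79.2699 − 80.41145) / 3.3 = 0.345 km.

0.345 km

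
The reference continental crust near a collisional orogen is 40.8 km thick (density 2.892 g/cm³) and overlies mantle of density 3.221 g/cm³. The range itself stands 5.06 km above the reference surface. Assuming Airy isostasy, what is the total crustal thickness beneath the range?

Root depth r = h ρ_c / (ρ_m − ρ_c) = 5.06 km × 2.892 / 0.329 = 44.48 km.
Total thickness = T + h + r = 40.8 km + 5.06 km + 44.48 km = 90.3 km.

90.3 km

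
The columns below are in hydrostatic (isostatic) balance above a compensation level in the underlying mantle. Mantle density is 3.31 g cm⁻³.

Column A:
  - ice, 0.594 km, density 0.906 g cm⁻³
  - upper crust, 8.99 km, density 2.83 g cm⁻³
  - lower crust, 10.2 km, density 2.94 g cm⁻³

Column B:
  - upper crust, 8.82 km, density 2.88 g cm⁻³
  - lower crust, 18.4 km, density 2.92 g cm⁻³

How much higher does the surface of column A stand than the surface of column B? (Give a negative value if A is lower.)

−0.438 km

For any compensation level in the mantle, the mantle terms cancel and isostasy reduces to e = (Σt_A − Σt_B) − (Σ(ρt)_A − Σ(ρt)_B) / ρ_m.
Σt_A = 19.784 km; Σt_B = 27.22 km; Σ(ρt)_A = 55.967864; Σ(ρt)_B = 79.1296 (in km·g cm⁻³).
e = (19.784 − 27.22) − (55.967864 − 79.1296) / 3.31 = −0.438 km.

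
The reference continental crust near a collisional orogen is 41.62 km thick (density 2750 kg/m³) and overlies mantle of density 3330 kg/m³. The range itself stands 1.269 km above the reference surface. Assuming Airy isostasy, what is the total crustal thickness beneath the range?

Root depth r = h ρ_c / (ρ_m − ρ_c) = 1.269 km × 2750 / 580 = 6.017 km.
Total thickness = T + h + r = 41.62 km + 1.269 km + 6.017 km = 48.9 km.

48.9 km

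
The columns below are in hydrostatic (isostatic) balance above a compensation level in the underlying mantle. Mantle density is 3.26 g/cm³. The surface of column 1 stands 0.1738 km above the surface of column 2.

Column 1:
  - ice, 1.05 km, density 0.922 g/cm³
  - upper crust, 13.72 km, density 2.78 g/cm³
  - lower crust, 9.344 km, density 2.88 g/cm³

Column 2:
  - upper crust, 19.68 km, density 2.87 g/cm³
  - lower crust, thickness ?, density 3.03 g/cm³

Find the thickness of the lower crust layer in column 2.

18.9 km

Take the compensation level at the base of the deeper column (depth z_c below the surface of column 1) and equate Σ ρ_i t_i down to z_c; mantle fills any gap and the z_c terms cancel.
Column 1: 1.05×0.922 + 13.72×2.78 + 9.344×2.88 + (z_c − 24.114)×3.26
Column 2: 0.1738×0 + 19.68×2.87 + x×3.03 + (z_c − 0.1738 − 19.68 − x)×3.26
The z_c×3.26 term appears on both sides and cancels. Collect the known terms of each column as K = Σ(ρt)_known − 3.26 × (depth of known layers): K_1 = 66.02042 − 3.26×24.114 = −12.59122; K_2 = 56.4816 − 3.26×(0.1738 + 19.68) = −8.241788.
Balance: K_1 = K_2 − x×(3.26 − 3.03), so x = (K_2 − K_1)/(3.26 − 3.03) = 4.34943/0.23 = 18.9 km.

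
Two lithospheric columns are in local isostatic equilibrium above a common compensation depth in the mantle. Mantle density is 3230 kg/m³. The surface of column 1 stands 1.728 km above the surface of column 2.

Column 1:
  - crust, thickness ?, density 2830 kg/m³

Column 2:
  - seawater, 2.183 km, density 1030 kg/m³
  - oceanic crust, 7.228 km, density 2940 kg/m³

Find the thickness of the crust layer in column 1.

Take the compensation level at the base of the deeper column (depth z_c below the surface of column 1) and equate Σ ρ_i t_i down to z_c; mantle fills any gap and the z_c terms cancel.
Column 1: x×2830 + (z_c − 0 − x)×3230
Column 2: 1.728×0 + 2.183×1030 + 7.228×2940 + (z_c − 1.728 − 9.411)×3230
The z_c×3230 term appears on both sides and cancels. Collect the known terms of each column as K = Σ(ρt)_known − 3230 × (depth of known layers): K_1 = 0 − 3230×0 = 0; K_2 = 23498.81 − 3230×(1.728 + 9.411) = −12480.16.
Balance: K_1 − x×(3230 − 2830) = K_2, so x = (K_1 − K_2)/(3230 − 2830) = 12480.2/400 = 31.2 km.

31.2 km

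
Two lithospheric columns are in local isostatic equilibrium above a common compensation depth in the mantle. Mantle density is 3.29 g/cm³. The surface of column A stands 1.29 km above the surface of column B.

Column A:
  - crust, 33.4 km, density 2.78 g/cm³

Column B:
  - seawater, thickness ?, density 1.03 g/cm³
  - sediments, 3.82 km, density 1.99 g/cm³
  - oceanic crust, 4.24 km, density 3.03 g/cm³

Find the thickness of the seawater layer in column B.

Take the compensation level at the base of the deeper column (depth z_c below the surface of column A) and equate Σ ρ_i t_i down to z_c; mantle fills any gap and the z_c terms cancel.
Column A: 33.4×2.78 + (z_c − 33.4)×3.29
Column B: 1.29×0 + x×1.03 + 3.82×1.99 + 4.24×3.03 + (z_c − 1.29 − 8.06 − x)×3.29
The z_c×3.29 term appears on both sides and cancels. Collect the known terms of each column as K = Σ(ρt)_known − 3.29 × (depth of known layers): K_A = 92.852 − 3.29×33.4 = −17.034; K_B = 20.449 − 3.29×(1.29 + 8.06) = −10.3125.
Balance: K_A = K_B − x×(3.29 − 1.03), so x = (K_B − K_A)/(3.29 − 1.03) = 6.7215/2.26 = 2.97 km.

2.97 km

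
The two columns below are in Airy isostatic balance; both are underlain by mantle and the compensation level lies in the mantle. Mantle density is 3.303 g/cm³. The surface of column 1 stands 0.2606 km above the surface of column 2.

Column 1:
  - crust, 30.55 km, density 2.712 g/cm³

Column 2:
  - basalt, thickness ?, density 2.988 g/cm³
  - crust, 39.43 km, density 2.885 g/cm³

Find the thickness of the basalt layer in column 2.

Take the compensation level at the base of the deeper column (depth z_c below the surface of column 1) and equate Σ ρ_i t_i down to z_c; mantle fills any gap and the z_c terms cancel.
Column 1: 30.55×2.712 + (z_c − 30.55)×3.303
Column 2: 0.2606×0 + x×2.988 + 39.43×2.885 + (z_c − 0.2606 − 39.43 − x)×3.303
The z_c×3.303 term appears on both sides and cancels. Collect the known terms of each column as K = Σ(ρt)_known − 3.303 × (depth of known layers): K_1 = 82.8516 − 3.303×30.55 = −18.05505; K_2 = 113.75555 − 3.303×(0.2606 + 39.43) = −17.3425018.
Balance: K_1 = K_2 − x×(3.303 − 2.988), so x = (K_2 − K_1)/(3.303 − 2.988) = 0.712548/0.315 = 2.26 km.

2.26 km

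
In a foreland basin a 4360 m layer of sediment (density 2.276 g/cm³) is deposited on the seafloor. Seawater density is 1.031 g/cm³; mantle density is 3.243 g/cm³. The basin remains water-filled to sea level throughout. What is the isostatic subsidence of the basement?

2450 m

Submarine loading: the sediment displaces seawater, and the subsidence is in turn flooded, so s (ρ_m − ρ_w) = t (ρ_sed − ρ_w).
s = 4360 m × (2.276 − 1.031) / (3.243 − 1.031) = 2450 m.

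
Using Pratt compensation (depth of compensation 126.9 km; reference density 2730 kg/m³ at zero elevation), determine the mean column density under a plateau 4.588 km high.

2630 kg/m³

Pratt balance: ρ_ref D = ρ (D + h).
ρ = ρ_ref D/(D + h) = 2730 × 126.9 km/(126.9 km + 4.588 km) = 2630 kg/m³.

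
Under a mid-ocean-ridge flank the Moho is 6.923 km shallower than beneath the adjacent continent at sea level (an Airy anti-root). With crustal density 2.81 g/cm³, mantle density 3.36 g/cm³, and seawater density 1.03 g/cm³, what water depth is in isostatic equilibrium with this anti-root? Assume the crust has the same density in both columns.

2.14 km

Replacing a thickness d of crust by seawater at the top must be balanced by replacing crust with mantle at the base: d (ρ_c − ρ_w) = a (ρ_m − ρ_c).
d = a (ρ_m − ρ_c)/(ρ_c − ρ_w) = 6.923 km × 0.55/1.78 = 2.14 km.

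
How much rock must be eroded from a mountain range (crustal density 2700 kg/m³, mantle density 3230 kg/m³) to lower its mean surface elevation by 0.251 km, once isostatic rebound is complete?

Net drop Δ = e − u = e − e ρ_c/ρ_m = e (ρ_m − ρ_c)/ρ_m.
e = Δ ρ_m/(ρ_m − ρ_c) = 0.251 km × 3230/530 = 1.53 km.

1.53 km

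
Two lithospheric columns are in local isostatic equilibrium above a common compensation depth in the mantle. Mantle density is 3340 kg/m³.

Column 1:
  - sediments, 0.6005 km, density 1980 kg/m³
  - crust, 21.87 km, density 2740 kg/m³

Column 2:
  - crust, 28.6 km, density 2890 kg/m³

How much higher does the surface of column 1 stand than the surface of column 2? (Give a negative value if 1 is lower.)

For any compensation level in the mantle, the mantle terms cancel and isostasy reduces to e = (Σt_1 − Σt_2) − (Σ(ρt)_1 − Σ(ρt)_2) / ρ_m.
Σt_1 = 22.4705 km; Σt_2 = 28.6 km; Σ(ρt)_1 = 61112.79; Σ(ρt)_2 = 82654 (in km·kg/m³).
e = (22.4705 − 28.6) − (61112.79 − 82654) / 3340 = 0.32 km.

0.32 km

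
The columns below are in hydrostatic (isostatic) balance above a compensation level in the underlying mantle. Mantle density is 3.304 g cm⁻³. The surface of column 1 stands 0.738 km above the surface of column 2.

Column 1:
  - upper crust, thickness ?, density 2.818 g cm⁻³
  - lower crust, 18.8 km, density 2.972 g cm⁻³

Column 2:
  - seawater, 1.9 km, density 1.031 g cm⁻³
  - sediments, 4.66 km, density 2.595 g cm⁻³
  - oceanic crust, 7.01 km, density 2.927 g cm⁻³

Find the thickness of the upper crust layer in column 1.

13.3 km

Take the compensation level at the base of the deeper column (depth z_c below the surface of column 1) and equate Σ ρ_i t_i down to z_c; mantle fills any gap and the z_c terms cancel.
Column 1: x×2.818 + 18.8×2.972 + (z_c − 18.8 − x)×3.304
Column 2: 0.738×0 + 1.9×1.031 + 4.66×2.595 + 7.01×2.927 + (z_c − 0.738 − 13.57)×3.304
The z_c×3.304 term appears on both sides and cancels. Collect the known terms of each column as K = Σ(ρt)_known − 3.304 × (depth of known layers): K_1 = 55.8736 − 3.304×18.8 = −6.2416; K_2 = 34.56987 − 3.304×(0.738 + 13.57) = −12.703762.
Balance: K_1 − x×(3.304 − 2.818) = K_2, so x = (K_1 − K_2)/(3.304 − 2.818) = 6.46216/0.486 = 13.3 km.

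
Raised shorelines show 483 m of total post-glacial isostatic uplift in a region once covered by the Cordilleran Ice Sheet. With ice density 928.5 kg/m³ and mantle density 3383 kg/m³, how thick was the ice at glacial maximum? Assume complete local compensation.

1760 m

u = t ρ_ice/ρ_m → t = u ρ_m/ρ_ice = 483 m × 3383/928.5 = 1760 m.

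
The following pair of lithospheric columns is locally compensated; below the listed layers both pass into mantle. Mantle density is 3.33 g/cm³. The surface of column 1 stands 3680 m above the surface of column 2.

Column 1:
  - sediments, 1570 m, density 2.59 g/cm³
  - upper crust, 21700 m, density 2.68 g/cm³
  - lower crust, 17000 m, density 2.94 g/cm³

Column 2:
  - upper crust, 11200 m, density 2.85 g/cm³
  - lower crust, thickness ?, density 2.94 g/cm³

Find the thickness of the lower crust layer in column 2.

10900 m

Take the compensation level at the base of the deeper column (depth z_c below the surface of column 1) and equate Σ ρ_i t_i down to z_c; mantle fills any gap and the z_c terms cancel.
Column 1: 1570×2.59 + 21700×2.68 + 17000×2.94 + (z_c − 40270)×3.33
Column 2: 3680×0 + 11200×2.85 + x×2.94 + (z_c − 3680 − 11200 − x)×3.33
The z_c×3.33 term appears on both sides and cancels. Collect the known terms of each column as K = Σ(ρt)_known − 3.33 × (depth of known layers): K_1 = 112202.3 − 3.33×40270 = −21896.8; K_2 = 31920 − 3.33×(3680 + 11200) = −17630.4.
Balance: K_1 = K_2 − x×(3.33 − 2.94), so x = (K_2 − K_1)/(3.33 − 2.94) = 4266.4/0.39 = 10900 m.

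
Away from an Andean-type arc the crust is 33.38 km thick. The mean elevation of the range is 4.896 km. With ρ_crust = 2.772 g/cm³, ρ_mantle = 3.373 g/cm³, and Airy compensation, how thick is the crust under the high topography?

60.9 km

Root depth r = h ρ_c / (ρ_m − ρ_c) = 4.896 km × 2.772 / 0.601 = 22.58 km.
Total thickness = T + h + r = 33.38 km + 4.896 km + 22.58 km = 60.9 km.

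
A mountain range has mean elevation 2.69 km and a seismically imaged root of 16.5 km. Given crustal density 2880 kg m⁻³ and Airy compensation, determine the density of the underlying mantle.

Airy balance: ρ_c h = (ρ_m − ρ_c) r → ρ_m = ρ_c (1 + h/r).
ρ_m = 2880 × (1 + 2.69 km/16.5 km) = 3350 kg m⁻³.

3350 kg m⁻³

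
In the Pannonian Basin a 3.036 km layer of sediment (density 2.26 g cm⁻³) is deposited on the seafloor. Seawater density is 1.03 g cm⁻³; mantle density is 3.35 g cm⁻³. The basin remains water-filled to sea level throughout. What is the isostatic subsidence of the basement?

1.61 km

Submarine loading: the sediment displaces seawater, and the subsidence is in turn flooded, so s (ρ_m − ρ_w) = t (ρ_sed − ρ_w).
s = 3.036 km × (2.26 − 1.03) / (3.35 − 1.03) = 1.61 km.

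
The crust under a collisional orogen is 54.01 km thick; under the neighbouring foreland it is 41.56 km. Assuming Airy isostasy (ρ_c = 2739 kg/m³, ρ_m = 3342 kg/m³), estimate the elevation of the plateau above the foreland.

Excess crust Δ = 54.01 km − 41.56 km = 12.45 km, split between elevation h and root r with h + r = Δ.
Airy balance ρ_c h = (ρ_m − ρ_c) r gives r = h ρ_c/(ρ_m − ρ_c), so h (1 + ρ_c/(ρ_m − ρ_c)) = Δ, i.e. h = Δ (ρ_m − ρ_c)/ρ_m.
h = 12.45 km × 603/3342 = 2.25 km.

2.25 km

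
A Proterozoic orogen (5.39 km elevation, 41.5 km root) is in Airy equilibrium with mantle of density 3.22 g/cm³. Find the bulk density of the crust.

ρ_c h = (ρ_m − ρ_c) r → ρ_c (h + r) = ρ_m r → ρ_c = ρ_m r / (h + r).
ρ_c = 3.22 × 41.5 km / (5.39 km + 41.5 km) = 2.85 g/cm³.

2.85 g/cm³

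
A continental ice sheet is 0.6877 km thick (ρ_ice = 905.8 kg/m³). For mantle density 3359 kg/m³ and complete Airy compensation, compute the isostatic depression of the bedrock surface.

0.185 km

Isostatic balance requires: the ice load ρ_ice t is balanced by mantle displaced below, ρ_m s.
s = t ρ_ice / ρ_m = 0.6877 km × 905.8/3359 = 0.185 km.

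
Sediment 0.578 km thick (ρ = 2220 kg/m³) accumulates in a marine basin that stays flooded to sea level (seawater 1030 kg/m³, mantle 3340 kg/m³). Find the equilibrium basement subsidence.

Submarine loading: the sediment displaces seawater, and the subsidence is in turn flooded, so s (ρ_m − ρ_w) = t (ρ_sed − ρ_w).
s = 0.578 km × (2220 − 1030) / (3340 − 1030) = 0.298 km.

0.298 km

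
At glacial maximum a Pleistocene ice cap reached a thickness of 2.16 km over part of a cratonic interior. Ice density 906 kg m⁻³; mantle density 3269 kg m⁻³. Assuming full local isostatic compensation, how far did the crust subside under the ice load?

For local isostatic compensation: the ice load ρ_ice t is balanced by mantle displaced below, ρ_m s.
s = t ρ_ice / ρ_m = 2.16 km × 906/3269 = 0.599 km.

0.599 km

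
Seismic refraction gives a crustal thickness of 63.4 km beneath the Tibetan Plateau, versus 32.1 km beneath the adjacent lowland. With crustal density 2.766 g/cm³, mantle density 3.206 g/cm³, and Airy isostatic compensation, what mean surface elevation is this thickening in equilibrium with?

Excess crust Δ = 63.4 km − 32.1 km = 31.3 km, split between elevation h and root r with h + r = Δ.
Airy balance ρ_c h = (ρ_m − ρ_c) r gives r = h ρ_c/(ρ_m − ρ_c), so h (1 + ρ_c/(ρ_m − ρ_c)) = Δ, i.e. h = Δ (ρ_m − ρ_c)/ρ_m.
h = 31.3 km × 0.44/3.206 = 4.3 km.

4.3 km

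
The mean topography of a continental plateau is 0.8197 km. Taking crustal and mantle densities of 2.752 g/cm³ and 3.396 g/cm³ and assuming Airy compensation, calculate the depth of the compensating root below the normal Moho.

3.5 km

By Archimedes' principle applied to the lithosphere: the weight of the topography is balanced by the buoyancy of the root, ρ_c h = (ρ_m − ρ_c) r.
r = h · ρ_c / (ρ_m − ρ_c) = 0.8197 km × 2.752 / (3.396 − 2.752) = 3.5 km.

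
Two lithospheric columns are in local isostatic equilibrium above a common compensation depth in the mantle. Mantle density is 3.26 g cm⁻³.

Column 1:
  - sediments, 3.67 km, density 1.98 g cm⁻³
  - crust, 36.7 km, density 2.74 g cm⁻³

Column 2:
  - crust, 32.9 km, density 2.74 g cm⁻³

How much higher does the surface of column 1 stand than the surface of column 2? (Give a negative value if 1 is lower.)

2.05 km

For any compensation level in the mantle, the mantle terms cancel and isostasy reduces to e = (Σt_1 − Σt_2) − (Σ(ρt)_1 − Σ(ρt)_2) / ρ_m.
Σt_1 = 40.37 km; Σt_2 = 32.9 km; Σ(ρt)_1 = 107.8246; Σ(ρt)_2 = 90.146 (in km·g cm⁻³).
e = (40.37 − 32.9) − (107.8246 − 90.146) / 3.26 = 2.05 km.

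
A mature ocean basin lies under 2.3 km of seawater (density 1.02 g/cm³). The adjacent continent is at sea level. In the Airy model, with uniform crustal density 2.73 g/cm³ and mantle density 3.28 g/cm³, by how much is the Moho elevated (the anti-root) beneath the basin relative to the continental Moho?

7.15 km

In Airy isostatic equilibrium: replacing crust with seawater at the top is compensated by replacing crust with mantle at the base: d (ρ_c − ρ_w) = a (ρ_m − ρ_c).
a = d (ρ_c − ρ_w)/(ρ_m − ρ_c) = 2.3 km × 1.71/0.55 = 7.15 km.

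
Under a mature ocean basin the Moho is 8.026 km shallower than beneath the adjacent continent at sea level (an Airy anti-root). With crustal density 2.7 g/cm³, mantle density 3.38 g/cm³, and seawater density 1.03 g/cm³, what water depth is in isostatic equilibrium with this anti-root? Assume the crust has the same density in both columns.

Replacing a thickness d of crust by seawater at the top must be balanced by replacing crust with mantle at the base: d (ρ_c − ρ_w) = a (ρ_m − ρ_c).
d = a (ρ_m − ρ_c)/(ρ_c − ρ_w) = 8.026 km × 0.68/1.67 = 3.27 km.

3.27 km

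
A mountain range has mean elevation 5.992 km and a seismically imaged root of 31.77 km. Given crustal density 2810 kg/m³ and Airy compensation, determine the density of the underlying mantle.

Airy balance: ρ_c h = (ρ_m − ρ_c) r → ρ_m = ρ_c (1 + h/r).
ρ_m = 2810 × (1 + 5.992 km/31.77 km) = 3340 kg/m³.

3340 kg/m³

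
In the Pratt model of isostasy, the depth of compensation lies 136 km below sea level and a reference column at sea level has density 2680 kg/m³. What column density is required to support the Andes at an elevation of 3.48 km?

Pratt balance: ρ_ref D = ρ (D + h).
ρ = ρ_ref D/(D + h) = 2680 × 136 km/(136 km + 3.48 km) = 2610 kg/m³.

2610 kg/m³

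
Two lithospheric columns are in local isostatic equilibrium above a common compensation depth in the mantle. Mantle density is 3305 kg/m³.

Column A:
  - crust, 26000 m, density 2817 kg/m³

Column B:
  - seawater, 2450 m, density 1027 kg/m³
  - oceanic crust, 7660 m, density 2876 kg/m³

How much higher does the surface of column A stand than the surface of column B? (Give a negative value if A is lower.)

1160 m

For any compensation level in the mantle, the mantle terms cancel and isostasy reduces to e = (Σt_A − Σt_B) − (Σ(ρt)_A − Σ(ρt)_B) / ρ_m.
Σt_A = 26000 m; Σt_B = 10110 m; Σ(ρt)_A = 73242000; Σ(ρt)_B = 24546310 (in m·kg/m³).
e = (26000 − 10110) − (73242000 − 24546310) / 3305 = 1160 m.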